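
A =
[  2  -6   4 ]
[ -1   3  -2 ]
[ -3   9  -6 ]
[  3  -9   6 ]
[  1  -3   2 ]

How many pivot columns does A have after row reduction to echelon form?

1

Row reduce to echelon form.
R2 ← R2 + (1/2)·R1: [0, 0, 0]
R3 ← R3 + (3/2)·R1: [0, 0, 0]
R4 ← R4 − (3/2)·R1: [0, 0, 0]
R5 ← R5 − (1/2)·R1: [0, 0, 0]
Echelon form has 1 nonzero row, so rank(A) = 1.
Each nonzero row contributes one pivot column: 1 pivot columns.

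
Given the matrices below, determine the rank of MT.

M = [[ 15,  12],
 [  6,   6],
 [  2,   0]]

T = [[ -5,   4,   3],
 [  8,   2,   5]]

First compute MT:
[[ 21,  84, 105],
 [ 18,  36,  48],
 [-10,   8,   6]]
Now row reduce the product.
R2 ← R2 − (6/7)·R1: [0, -36, -42]
R3 ← R3 + (10/21)·R1: [0, 48, 56]
R3 ← R3 + (4/3)·R2: [0, 0, 0]
2 nonzero rows, so rank(MT) = 2.

2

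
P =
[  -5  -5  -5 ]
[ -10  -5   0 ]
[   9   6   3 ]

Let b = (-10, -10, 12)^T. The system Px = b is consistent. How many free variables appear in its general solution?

1

Row reduce the augmented matrix [P | b].
R2 ← R2 − (2)·R1: [0, 5, 10, 10]
R3 ← R3 + (9/5)·R1: [0, -3, -6, -6]
R3 ← R3 + (3/5)·R2: [0, 0, 0, 0]
The echelon form has 2 nonzero rows, and every pivot lies in the first 3 columns, so rank(P) = rank([P|b]) = 2.
The system is consistent.
Free variables = (unknowns) − (rank) = 3 − 2 = 1.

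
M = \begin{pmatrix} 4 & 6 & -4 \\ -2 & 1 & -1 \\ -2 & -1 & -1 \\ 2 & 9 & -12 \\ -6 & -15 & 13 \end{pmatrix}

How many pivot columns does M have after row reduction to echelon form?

Row reduce to echelon form.
R2 ← R2 + (1/2)·R1: [0, 4, -3]
R3 ← R3 + (1/2)·R1: [0, 2, -3]
R4 ← R4 − (1/2)·R1: [0, 6, -10]
R5 ← R5 + (3/2)·R1: [0, -6, 7]
R3 ← R3 − (1/2)·R2: [0, 0, -3/2]
R4 ← R4 − (3/2)·R2: [0, 0, -11/2]
R5 ← R5 + (3/2)·R2: [0, 0, 5/2]
R4 ← R4 − (11/3)·R3: [0, 0, 0]
R5 ← R5 + (5/3)·R3: [0, 0, 0]
Echelon form has 3 nonzero rows, so rank(M) = 3.
Each nonzero row contributes one pivot column: 3 pivot columns.

3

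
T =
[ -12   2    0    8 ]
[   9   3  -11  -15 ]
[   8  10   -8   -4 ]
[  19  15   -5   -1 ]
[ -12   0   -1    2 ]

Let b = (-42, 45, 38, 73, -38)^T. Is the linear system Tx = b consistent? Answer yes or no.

Row reduce the augmented matrix [T | b].
R2 ← R2 + (3/4)·R1: [0, 9/2, -11, -9, 27/2]
R3 ← R3 + (2/3)·R1: [0, 34/3, -8, 4/3, 10]
R4 ← R4 + (19/12)·R1: [0, 109/6, -5, 35/3, 13/2]
R5 ← R5 − R1: [0, -2, -1, -6, 4]
R3 ← R3 − (68/27)·R2: [0, 0, 532/27, 24, -24]
R4 ← R4 − (109/27)·R2: [0, 0, 1064/27, 48, -48]
R5 ← R5 + (4/9)·R2: [0, 0, -53/9, -10, 10]
R4 ← R4 − (2)·R3: [0, 0, 0, 0, 0]
R5 ← R5 + (159/532)·R3: [0, 0, 0, -376/133, 376/133]
Swap R4 ↔ R5
The echelon form has 4 nonzero rows, and every pivot lies in the first 4 columns, so rank(T) = rank([T|b]) = 4.
The system is consistent.

yes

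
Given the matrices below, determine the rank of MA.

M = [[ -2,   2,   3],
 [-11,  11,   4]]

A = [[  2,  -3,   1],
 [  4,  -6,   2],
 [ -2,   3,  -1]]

1

First compute MA:
[[ -2,   3,  -1],
 [ 14, -21,   7]]
Now row reduce the product.
R2 ← R2 + (7)·R1: [0, 0, 0]
1 nonzero row, so rank(MA) = 1.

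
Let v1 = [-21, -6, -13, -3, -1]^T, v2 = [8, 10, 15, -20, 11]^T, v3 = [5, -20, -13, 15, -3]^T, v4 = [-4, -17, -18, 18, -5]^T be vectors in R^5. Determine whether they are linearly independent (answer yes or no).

yes

Form the matrix with these vectors as rows and row reduce.
R2 ← R2 + (8/21)·R1: [0, 54/7, 211/21, -148/7, 223/21]
R3 ← R3 + (5/21)·R1: [0, -150/7, -338/21, 100/7, -68/21]
R4 ← R4 − (4/21)·R1: [0, -111/7, -326/21, 130/7, -101/21]
R3 ← R3 + (25/9)·R2: [0, 0, 319/27, -400/9, 709/27]
R4 ← R4 + (37/18)·R2: [0, 0, 277/54, -224/9, 919/54]
R4 ← R4 − (277/638)·R3: [0, 0, 0, -1784/319, 1792/319]
4 nonzero rows, so the 4 vectors span a space of dimension 4.
Since 4 = 4, the vectors are linearly independent.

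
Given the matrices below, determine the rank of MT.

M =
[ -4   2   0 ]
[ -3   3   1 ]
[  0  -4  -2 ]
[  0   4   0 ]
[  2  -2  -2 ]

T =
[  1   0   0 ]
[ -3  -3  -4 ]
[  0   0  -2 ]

First compute MT:
[[-10,  -6,  -8],
 [-12,  -9, -14],
 [ 12,  12,  20],
 [-12, -12, -16],
 [  8,   6,  12]]
Now row reduce the product.
R2 ← R2 − (6/5)·R1: [0, -9/5, -22/5]
R3 ← R3 + (6/5)·R1: [0, 24/5, 52/5]
R4 ← R4 − (6/5)·R1: [0, -24/5, -32/5]
R5 ← R5 + (4/5)·R1: [0, 6/5, 28/5]
R3 ← R3 + (8/3)·R2: [0, 0, -4/3]
R4 ← R4 − (8/3)·R2: [0, 0, 16/3]
R5 ← R5 + (2/3)·R2: [0, 0, 8/3]
R4 ← R4 + (4)·R3: [0, 0, 0]
R5 ← R5 + (2)·R3: [0, 0, 0]
3 nonzero rows, so rank(MT) = 3.

3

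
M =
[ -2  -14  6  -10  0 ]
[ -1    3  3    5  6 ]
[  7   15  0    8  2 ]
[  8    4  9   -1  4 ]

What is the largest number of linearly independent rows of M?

Row reduce to echelon form.
R2 ← R2 − (1/2)·R1: [0, 10, 0, 10, 6]
R3 ← R3 + (7/2)·R1: [0, -34, 21, -27, 2]
R4 ← R4 + (4)·R1: [0, -52, 33, -41, 4]
R3 ← R3 + (17/5)·R2: [0, 0, 21, 7, 112/5]
R4 ← R4 + (26/5)·R2: [0, 0, 33, 11, 176/5]
R4 ← R4 − (11/7)·R3: [0, 0, 0, 0, 0]
Echelon form has 3 nonzero rows, so rank(M) = 3.
The rank gives the maximum number of linearly independent rows: 3.

3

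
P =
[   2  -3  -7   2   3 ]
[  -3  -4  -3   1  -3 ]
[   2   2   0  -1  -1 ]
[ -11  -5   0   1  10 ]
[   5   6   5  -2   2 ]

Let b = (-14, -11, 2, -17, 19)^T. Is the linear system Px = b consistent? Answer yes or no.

yes

Row reduce the augmented matrix [P | b].
R2 ← R2 + (3/2)·R1: [0, -17/2, -27/2, 4, 3/2, -32]
R3 ← R3 − R1: [0, 5, 7, -3, -4, 16]
R4 ← R4 + (11/2)·R1: [0, -43/2, -77/2, 12, 53/2, -94]
R5 ← R5 − (5/2)·R1: [0, 27/2, 45/2, -7, -11/2, 54]
R3 ← R3 + (10/17)·R2: [0, 0, -16/17, -11/17, -53/17, -48/17]
R4 ← R4 − (43/17)·R2: [0, 0, -74/17, 32/17, 386/17, -222/17]
R5 ← R5 + (27/17)·R2: [0, 0, 18/17, -11/17, -53/17, 54/17]
R4 ← R4 − (37/8)·R3: [0, 0, 0, 39/8, 297/8, 0]
R5 ← R5 + (9/8)·R3: [0, 0, 0, -11/8, -53/8, 0]
R5 ← R5 + (11/39)·R4: [0, 0, 0, 0, 50/13, 0]
The echelon form has 5 nonzero rows, and every pivot lies in the first 5 columns, so rank(P) = rank([P|b]) = 5.
The system is consistent.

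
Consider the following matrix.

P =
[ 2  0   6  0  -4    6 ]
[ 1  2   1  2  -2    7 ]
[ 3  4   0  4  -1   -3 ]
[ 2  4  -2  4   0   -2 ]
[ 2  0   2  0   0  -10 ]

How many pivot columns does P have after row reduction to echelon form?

3

Row reduce to echelon form.
R2 ← R2 − (1/2)·R1: [0, 2, -2, 2, 0, 4]
R3 ← R3 − (3/2)·R1: [0, 4, -9, 4, 5, -12]
R4 ← R4 − R1: [0, 4, -8, 4, 4, -8]
R5 ← R5 − R1: [0, 0, -4, 0, 4, -16]
R3 ← R3 − (2)·R2: [0, 0, -5, 0, 5, -20]
R4 ← R4 − (2)·R2: [0, 0, -4, 0, 4, -16]
R4 ← R4 − (4/5)·R3: [0, 0, 0, 0, 0, 0]
R5 ← R5 − (4/5)·R3: [0, 0, 0, 0, 0, 0]
Echelon form has 3 nonzero rows, so rank(P) = 3.
Each nonzero row contributes one pivot column: 3 pivot columns.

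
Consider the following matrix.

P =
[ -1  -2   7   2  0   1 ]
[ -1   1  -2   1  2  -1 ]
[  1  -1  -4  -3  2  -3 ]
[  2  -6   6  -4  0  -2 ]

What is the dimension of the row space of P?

3

Row reduce to echelon form.
R2 ← R2 − R1: [0, 3, -9, -1, 2, -2]
R3 ← R3 + R1: [0, -3, 3, -1, 2, -2]
R4 ← R4 + (2)·R1: [0, -10, 20, 0, 0, 0]
R3 ← R3 + R2: [0, 0, -6, -2, 4, -4]
R4 ← R4 + (10/3)·R2: [0, 0, -10, -10/3, 20/3, -20/3]
R4 ← R4 − (5/3)·R3: [0, 0, 0, 0, 0, 0]
Echelon form has 3 nonzero rows, so rank(P) = 3.
The row space has dimension equal to the rank: 3.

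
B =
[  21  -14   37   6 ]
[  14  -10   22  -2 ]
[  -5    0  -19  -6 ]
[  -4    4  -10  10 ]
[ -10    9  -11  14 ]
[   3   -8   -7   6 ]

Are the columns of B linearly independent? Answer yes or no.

yes

Row reduce B to echelon form.
R2 ← R2 − (2/3)·R1: [0, -2/3, -8/3, -6]
R3 ← R3 + (5/21)·R1: [0, -10/3, -214/21, -32/7]
R4 ← R4 + (4/21)·R1: [0, 4/3, -62/21, 78/7]
R5 ← R5 + (10/21)·R1: [0, 7/3, 139/21, 118/7]
R6 ← R6 − (1/7)·R1: [0, -6, -86/7, 36/7]
R3 ← R3 − (5)·R2: [0, 0, 22/7, 178/7]
R4 ← R4 + (2)·R2: [0, 0, -58/7, -6/7]
R5 ← R5 + (7/2)·R2: [0, 0, -19/7, -29/7]
R6 ← R6 − (9)·R2: [0, 0, 82/7, 414/7]
R4 ← R4 + (29/11)·R3: [0, 0, 0, 728/11]
R5 ← R5 + (19/22)·R3: [0, 0, 0, 196/11]
R6 ← R6 − (41/11)·R3: [0, 0, 0, -392/11]
R5 ← R5 − (7/26)·R4: [0, 0, 0, 0]
R6 ← R6 + (7/13)·R4: [0, 0, 0, 0]
4 pivots among 4 columns.
Every column is a pivot column, so the columns are linearly independent.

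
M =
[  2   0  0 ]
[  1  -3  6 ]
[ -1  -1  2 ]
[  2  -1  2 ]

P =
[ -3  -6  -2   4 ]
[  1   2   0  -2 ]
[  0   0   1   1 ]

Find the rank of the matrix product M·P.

First compute MP:
[[ -6, -12,  -4,   8],
 [ -6, -12,   4,  16],
 [  2,   4,   4,   0],
 [ -7, -14,  -2,  12]]
Now row reduce the product.
R2 ← R2 − R1: [0, 0, 8, 8]
R3 ← R3 + (1/3)·R1: [0, 0, 8/3, 8/3]
R4 ← R4 − (7/6)·R1: [0, 0, 8/3, 8/3]
R3 ← R3 − (1/3)·R2: [0, 0, 0, 0]
R4 ← R4 − (1/3)·R2: [0, 0, 0, 0]
2 nonzero rows, so rank(MP) = 2.

2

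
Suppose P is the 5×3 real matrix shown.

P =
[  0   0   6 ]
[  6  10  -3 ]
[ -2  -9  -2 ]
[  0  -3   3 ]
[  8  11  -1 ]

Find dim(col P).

3

Row reduce to echelon form.
Swap R1 ↔ R2
R3 ← R3 + (1/3)·R1: [0, -17/3, -3]
R5 ← R5 − (4/3)·R1: [0, -7/3, 3]
Swap R2 ↔ R3
R4 ← R4 − (9/17)·R2: [0, 0, 78/17]
R5 ← R5 − (7/17)·R2: [0, 0, 72/17]
R4 ← R4 − (13/17)·R3: [0, 0, 0]
R5 ← R5 − (12/17)·R3: [0, 0, 0]
Echelon form has 3 nonzero rows, so rank(P) = 3.
The column space has dimension equal to the rank: 3.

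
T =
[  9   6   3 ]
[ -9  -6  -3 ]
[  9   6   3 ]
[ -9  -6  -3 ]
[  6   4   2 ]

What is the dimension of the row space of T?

Row reduce to echelon form.
R2 ← R2 + R1: [0, 0, 0]
R3 ← R3 − R1: [0, 0, 0]
R4 ← R4 + R1: [0, 0, 0]
R5 ← R5 − (2/3)·R1: [0, 0, 0]
Echelon form has 1 nonzero row, so rank(T) = 1.
The row space has dimension equal to the rank: 1.

1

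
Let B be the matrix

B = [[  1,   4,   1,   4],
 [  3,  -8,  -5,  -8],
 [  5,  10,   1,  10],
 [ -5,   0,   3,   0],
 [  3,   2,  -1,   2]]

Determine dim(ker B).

2

Row reduce to echelon form.
R2 ← R2 − (3)·R1: [0, -20, -8, -20]
R3 ← R3 − (5)·R1: [0, -10, -4, -10]
R4 ← R4 + (5)·R1: [0, 20, 8, 20]
R5 ← R5 − (3)·R1: [0, -10, -4, -10]
R3 ← R3 − (1/2)·R2: [0, 0, 0, 0]
R4 ← R4 + R2: [0, 0, 0, 0]
R5 ← R5 − (1/2)·R2: [0, 0, 0, 0]
2 nonzero rows, so rank(B) = 2.
B has 4 columns; by rank–nullity, nullity = 4 − 2 = 2.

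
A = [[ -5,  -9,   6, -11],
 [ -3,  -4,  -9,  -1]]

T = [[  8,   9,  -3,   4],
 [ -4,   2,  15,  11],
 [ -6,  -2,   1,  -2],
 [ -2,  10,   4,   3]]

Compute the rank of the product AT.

First compute AT:
[[-18, -185, -158, -164],
 [ 48, -27, -64, -41]]
Now row reduce the product.
R2 ← R2 + (8/3)·R1: [0, -1561/3, -1456/3, -1435/3]
2 nonzero rows, so rank(AT) = 2.

2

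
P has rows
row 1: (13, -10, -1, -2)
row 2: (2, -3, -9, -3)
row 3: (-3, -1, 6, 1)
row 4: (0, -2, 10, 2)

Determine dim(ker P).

1

Row reduce to echelon form.
R2 ← R2 − (2/13)·R1: [0, -19/13, -115/13, -35/13]
R3 ← R3 + (3/13)·R1: [0, -43/13, 75/13, 7/13]
R3 ← R3 − (43/19)·R2: [0, 0, 490/19, 126/19]
R4 ← R4 − (26/19)·R2: [0, 0, 420/19, 108/19]
R4 ← R4 − (6/7)·R3: [0, 0, 0, 0]
3 nonzero rows, so rank(P) = 3.
P has 4 columns; by rank–nullity, nullity = 4 − 3 = 1.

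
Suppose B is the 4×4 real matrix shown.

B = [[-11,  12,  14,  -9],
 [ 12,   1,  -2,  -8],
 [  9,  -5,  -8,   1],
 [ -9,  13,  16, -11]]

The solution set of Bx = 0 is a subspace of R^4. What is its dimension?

1

Row reduce to echelon form.
R2 ← R2 + (12/11)·R1: [0, 155/11, 146/11, -196/11]
R3 ← R3 + (9/11)·R1: [0, 53/11, 38/11, -70/11]
R4 ← R4 − (9/11)·R1: [0, 35/11, 50/11, -40/11]
R3 ← R3 − (53/155)·R2: [0, 0, -168/155, -42/155]
R4 ← R4 − (7/31)·R2: [0, 0, 48/31, 12/31]
R4 ← R4 + (10/7)·R3: [0, 0, 0, 0]
3 nonzero rows, so rank(B) = 3.
B has 4 columns; by rank–nullity, nullity = 4 − 3 = 1.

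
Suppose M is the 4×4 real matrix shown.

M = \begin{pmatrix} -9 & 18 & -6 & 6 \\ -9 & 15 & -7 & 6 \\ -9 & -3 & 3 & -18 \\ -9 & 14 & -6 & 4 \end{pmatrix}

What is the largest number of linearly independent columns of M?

3

Row reduce to echelon form.
R2 ← R2 − R1: [0, -3, -1, 0]
R3 ← R3 − R1: [0, -21, 9, -24]
R4 ← R4 − R1: [0, -4, 0, -2]
R3 ← R3 − (7)·R2: [0, 0, 16, -24]
R4 ← R4 − (4/3)·R2: [0, 0, 4/3, -2]
R4 ← R4 − (1/12)·R3: [0, 0, 0, 0]
Echelon form has 3 nonzero rows, so rank(M) = 3.
The rank gives the maximum number of linearly independent columns: 3.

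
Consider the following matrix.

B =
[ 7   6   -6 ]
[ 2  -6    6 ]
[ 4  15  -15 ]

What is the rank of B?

Row reduce to echelon form.
R2 ← R2 − (2/7)·R1: [0, -54/7, 54/7]
R3 ← R3 − (4/7)·R1: [0, 81/7, -81/7]
R3 ← R3 + (3/2)·R2: [0, 0, 0]
Echelon form has 2 nonzero rows, so rank(B) = 2.

2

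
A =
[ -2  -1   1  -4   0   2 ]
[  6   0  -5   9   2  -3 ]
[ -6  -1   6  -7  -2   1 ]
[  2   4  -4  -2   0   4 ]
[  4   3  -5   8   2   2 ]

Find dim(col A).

4

Row reduce to echelon form.
R2 ← R2 + (3)·R1: [0, -3, -2, -3, 2, 3]
R3 ← R3 − (3)·R1: [0, 2, 3, 5, -2, -5]
R4 ← R4 + R1: [0, 3, -3, -6, 0, 6]
R5 ← R5 + (2)·R1: [0, 1, -3, 0, 2, 6]
R3 ← R3 + (2/3)·R2: [0, 0, 5/3, 3, -2/3, -3]
R4 ← R4 + R2: [0, 0, -5, -9, 2, 9]
R5 ← R5 + (1/3)·R2: [0, 0, -11/3, -1, 8/3, 7]
R4 ← R4 + (3)·R3: [0, 0, 0, 0, 0, 0]
R5 ← R5 + (11/5)·R3: [0, 0, 0, 28/5, 6/5, 2/5]
Swap R4 ↔ R5
Echelon form has 4 nonzero rows, so rank(A) = 4.
The column space has dimension equal to the rank: 4.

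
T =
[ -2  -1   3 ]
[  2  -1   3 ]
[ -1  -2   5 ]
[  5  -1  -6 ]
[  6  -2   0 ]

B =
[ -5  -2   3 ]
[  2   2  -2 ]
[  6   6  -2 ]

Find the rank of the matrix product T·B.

3

First compute TB:
[[ 26,  20, -10],
 [  6,  12,   2],
 [ 31,  28,  -9],
 [-63, -48,  29],
 [-34, -16,  22]]
Now row reduce the product.
R2 ← R2 − (3/13)·R1: [0, 96/13, 56/13]
R3 ← R3 − (31/26)·R1: [0, 54/13, 38/13]
R4 ← R4 + (63/26)·R1: [0, 6/13, 62/13]
R5 ← R5 + (17/13)·R1: [0, 132/13, 116/13]
R3 ← R3 − (9/16)·R2: [0, 0, 1/2]
R4 ← R4 − (1/16)·R2: [0, 0, 9/2]
R5 ← R5 − (11/8)·R2: [0, 0, 3]
R4 ← R4 − (9)·R3: [0, 0, 0]
R5 ← R5 − (6)·R3: [0, 0, 0]
3 nonzero rows, so rank(TB) = 3.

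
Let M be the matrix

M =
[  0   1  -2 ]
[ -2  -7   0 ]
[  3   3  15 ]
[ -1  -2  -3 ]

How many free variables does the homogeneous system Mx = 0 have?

Row reduce to echelon form.
Swap R1 ↔ R2
R3 ← R3 + (3/2)·R1: [0, -15/2, 15]
R4 ← R4 − (1/2)·R1: [0, 3/2, -3]
R3 ← R3 + (15/2)·R2: [0, 0, 0]
R4 ← R4 − (3/2)·R2: [0, 0, 0]
2 nonzero rows, so rank(M) = 2.
M has 3 columns; by rank–nullity, nullity = 3 − 2 = 1.

1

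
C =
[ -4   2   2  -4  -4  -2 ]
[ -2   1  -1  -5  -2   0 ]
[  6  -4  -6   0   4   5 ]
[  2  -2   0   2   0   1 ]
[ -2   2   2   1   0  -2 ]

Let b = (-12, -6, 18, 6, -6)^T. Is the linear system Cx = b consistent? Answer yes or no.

yes

Row reduce the augmented matrix [C | b].
R2 ← R2 − (1/2)·R1: [0, 0, -2, -3, 0, 1, 0]
R3 ← R3 + (3/2)·R1: [0, -1, -3, -6, -2, 2, 0]
R4 ← R4 + (1/2)·R1: [0, -1, 1, 0, -2, 0, 0]
R5 ← R5 − (1/2)·R1: [0, 1, 1, 3, 2, -1, 0]
Swap R2 ↔ R3
R4 ← R4 − R2: [0, 0, 4, 6, 0, -2, 0]
R5 ← R5 + R2: [0, 0, -2, -3, 0, 1, 0]
R4 ← R4 + (2)·R3: [0, 0, 0, 0, 0, 0, 0]
R5 ← R5 − R3: [0, 0, 0, 0, 0, 0, 0]
The echelon form has 3 nonzero rows, and every pivot lies in the first 6 columns, so rank(C) = rank([C|b]) = 3.
The system is consistent.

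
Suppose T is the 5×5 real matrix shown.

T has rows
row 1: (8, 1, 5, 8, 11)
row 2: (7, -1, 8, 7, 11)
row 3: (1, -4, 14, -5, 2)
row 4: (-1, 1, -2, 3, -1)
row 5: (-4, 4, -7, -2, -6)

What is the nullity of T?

Row reduce to echelon form.
R2 ← R2 − (7/8)·R1: [0, -15/8, 29/8, 0, 11/8]
R3 ← R3 − (1/8)·R1: [0, -33/8, 107/8, -6, 5/8]
R4 ← R4 + (1/8)·R1: [0, 9/8, -11/8, 4, 3/8]
R5 ← R5 + (1/2)·R1: [0, 9/2, -9/2, 2, -1/2]
R3 ← R3 − (11/5)·R2: [0, 0, 27/5, -6, -12/5]
R4 ← R4 + (3/5)·R2: [0, 0, 4/5, 4, 6/5]
R5 ← R5 + (12/5)·R2: [0, 0, 21/5, 2, 14/5]
R4 ← R4 − (4/27)·R3: [0, 0, 0, 44/9, 14/9]
R5 ← R5 − (7/9)·R3: [0, 0, 0, 20/3, 14/3]
R5 ← R5 − (15/11)·R4: [0, 0, 0, 0, 28/11]
5 nonzero rows, so rank(T) = 5.
T has 5 columns; by rank–nullity, nullity = 5 − 5 = 0.

0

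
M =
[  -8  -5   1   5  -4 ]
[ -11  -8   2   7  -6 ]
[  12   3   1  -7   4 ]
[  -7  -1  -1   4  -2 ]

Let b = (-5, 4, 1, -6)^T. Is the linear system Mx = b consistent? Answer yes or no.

Row reduce the augmented matrix [M | b].
R2 ← R2 − (11/8)·R1: [0, -9/8, 5/8, 1/8, -1/2, 87/8]
R3 ← R3 + (3/2)·R1: [0, -9/2, 5/2, 1/2, -2, -13/2]
R4 ← R4 − (7/8)·R1: [0, 27/8, -15/8, -3/8, 3/2, -13/8]
R3 ← R3 − (4)·R2: [0, 0, 0, 0, 0, -50]
R4 ← R4 + (3)·R2: [0, 0, 0, 0, 0, 31]
R4 ← R4 + (31/50)·R3: [0, 0, 0, 0, 0, 0]
The echelon form has 3 nonzero rows; the last pivot sits in the augmented column, so rank(M) = 2 but rank([M|b]) = 3.
Since the ranks differ, the system is inconsistent.

no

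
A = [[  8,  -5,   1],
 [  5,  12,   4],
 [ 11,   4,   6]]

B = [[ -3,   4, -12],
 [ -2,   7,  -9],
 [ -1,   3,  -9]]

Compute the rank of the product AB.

3

First compute AB:
[[-15,   0, -60],
 [-43, 116, -204],
 [-47,  90, -222]]
Now row reduce the product.
R2 ← R2 − (43/15)·R1: [0, 116, -32]
R3 ← R3 − (47/15)·R1: [0, 90, -34]
R3 ← R3 − (45/58)·R2: [0, 0, -266/29]
3 nonzero rows, so rank(AB) = 3.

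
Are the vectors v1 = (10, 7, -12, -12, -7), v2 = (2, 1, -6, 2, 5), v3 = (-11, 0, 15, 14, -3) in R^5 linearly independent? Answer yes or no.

Form the matrix with these vectors as rows and row reduce.
R2 ← R2 − (1/5)·R1: [0, -2/5, -18/5, 22/5, 32/5]
R3 ← R3 + (11/10)·R1: [0, 77/10, 9/5, 4/5, -107/10]
R3 ← R3 + (77/4)·R2: [0, 0, -135/2, 171/2, 225/2]
3 nonzero rows, so the 3 vectors span a space of dimension 3.
Since 3 = 3, the vectors are linearly independent.

yes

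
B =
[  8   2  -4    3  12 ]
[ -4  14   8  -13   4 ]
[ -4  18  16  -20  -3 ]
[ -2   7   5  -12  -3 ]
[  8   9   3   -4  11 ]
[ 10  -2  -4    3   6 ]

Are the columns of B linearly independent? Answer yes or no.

no

Row reduce B to echelon form.
R2 ← R2 + (1/2)·R1: [0, 15, 6, -23/2, 10]
R3 ← R3 + (1/2)·R1: [0, 19, 14, -37/2, 3]
R4 ← R4 + (1/4)·R1: [0, 15/2, 4, -45/4, 0]
R5 ← R5 − R1: [0, 7, 7, -7, -1]
R6 ← R6 − (5/4)·R1: [0, -9/2, 1, -3/4, -9]
R3 ← R3 − (19/15)·R2: [0, 0, 32/5, -59/15, -29/3]
R4 ← R4 − (1/2)·R2: [0, 0, 1, -11/2, -5]
R5 ← R5 − (7/15)·R2: [0, 0, 21/5, -49/30, -17/3]
R6 ← R6 + (3/10)·R2: [0, 0, 14/5, -21/5, -6]
R4 ← R4 − (5/32)·R3: [0, 0, 0, -469/96, -335/96]
R5 ← R5 − (21/32)·R3: [0, 0, 0, 91/96, 65/96]
R6 ← R6 − (7/16)·R3: [0, 0, 0, -119/48, -85/48]
R5 ← R5 + (13/67)·R4: [0, 0, 0, 0, 0]
R6 ← R6 − (34/67)·R4: [0, 0, 0, 0, 0]
4 pivots among 5 columns.
Only 4 < 5 pivot columns, so the columns are linearly dependent.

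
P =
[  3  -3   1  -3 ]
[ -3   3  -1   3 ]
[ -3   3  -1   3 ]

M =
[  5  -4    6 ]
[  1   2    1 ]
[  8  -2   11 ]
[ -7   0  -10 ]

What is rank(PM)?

First compute PM:
[[ 41, -20,  56],
 [-41,  20, -56],
 [-41,  20, -56]]
Now row reduce the product.
R2 ← R2 + R1: [0, 0, 0]
R3 ← R3 + R1: [0, 0, 0]
1 nonzero row, so rank(PM) = 1.

1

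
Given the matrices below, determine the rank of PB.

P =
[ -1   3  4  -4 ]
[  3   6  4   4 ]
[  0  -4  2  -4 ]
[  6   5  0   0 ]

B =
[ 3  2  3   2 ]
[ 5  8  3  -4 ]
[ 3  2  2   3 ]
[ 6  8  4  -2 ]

First compute PB:
[[  0,  -2,  -2,   6],
 [ 75,  94,  51, -14],
 [-38, -60, -24,  30],
 [ 43,  52,  33,  -8]]
Now row reduce the product.
Swap R1 ↔ R2
R3 ← R3 + (38/75)·R1: [0, -928/75, 46/25, 1718/75]
R4 ← R4 − (43/75)·R1: [0, -142/75, 94/25, 2/75]
R3 ← R3 − (464/75)·R2: [0, 0, 1066/75, -1066/75]
R4 ← R4 − (71/75)·R2: [0, 0, 424/75, -424/75]
R4 ← R4 − (212/533)·R3: [0, 0, 0, 0]
3 nonzero rows, so rank(PB) = 3.

3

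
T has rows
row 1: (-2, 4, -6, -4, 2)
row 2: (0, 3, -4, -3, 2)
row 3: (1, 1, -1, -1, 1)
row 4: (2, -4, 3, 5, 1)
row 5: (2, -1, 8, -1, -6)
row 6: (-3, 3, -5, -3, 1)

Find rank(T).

3

Row reduce to echelon form.
R3 ← R3 + (1/2)·R1: [0, 3, -4, -3, 2]
R4 ← R4 + R1: [0, 0, -3, 1, 3]
R5 ← R5 + R1: [0, 3, 2, -5, -4]
R6 ← R6 − (3/2)·R1: [0, -3, 4, 3, -2]
R3 ← R3 − R2: [0, 0, 0, 0, 0]
R5 ← R5 − R2: [0, 0, 6, -2, -6]
R6 ← R6 + R2: [0, 0, 0, 0, 0]
Swap R3 ↔ R4
R5 ← R5 + (2)·R3: [0, 0, 0, 0, 0]
Echelon form has 3 nonzero rows, so rank(T) = 3.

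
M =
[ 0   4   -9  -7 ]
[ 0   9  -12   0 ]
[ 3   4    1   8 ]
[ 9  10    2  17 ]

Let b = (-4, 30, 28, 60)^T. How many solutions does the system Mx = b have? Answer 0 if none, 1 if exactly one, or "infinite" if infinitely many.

infinite

Row reduce the augmented matrix [M | b].
Swap R1 ↔ R3
R4 ← R4 − (3)·R1: [0, -2, -1, -7, -24]
R3 ← R3 − (4/9)·R2: [0, 0, -11/3, -7, -52/3]
R4 ← R4 + (2/9)·R2: [0, 0, -11/3, -7, -52/3]
R4 ← R4 − R3: [0, 0, 0, 0, 0]
The echelon form has 3 nonzero rows, and every pivot lies in the first 4 columns, so rank(M) = rank([M|b]) = 3.
The system is consistent.
rank = 3 < 4 unknowns, so there are infinitely many solutions.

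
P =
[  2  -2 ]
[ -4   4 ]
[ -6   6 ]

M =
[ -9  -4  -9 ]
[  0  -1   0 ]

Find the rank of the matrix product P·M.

1

First compute PM:
[[-18,  -6, -18],
 [ 36,  12,  36],
 [ 54,  18,  54]]
Now row reduce the product.
R2 ← R2 + (2)·R1: [0, 0, 0]
R3 ← R3 + (3)·R1: [0, 0, 0]
1 nonzero row, so rank(PM) = 1.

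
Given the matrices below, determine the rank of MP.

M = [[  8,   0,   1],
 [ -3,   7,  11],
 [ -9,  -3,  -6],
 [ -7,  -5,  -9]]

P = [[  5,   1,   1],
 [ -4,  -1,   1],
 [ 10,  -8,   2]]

First compute MP:
[[ 50,   0,  10],
 [ 67, -98,  26],
 [-93,  42, -24],
 [-105,  70, -30]]
Now row reduce the product.
R2 ← R2 − (67/50)·R1: [0, -98, 63/5]
R3 ← R3 + (93/50)·R1: [0, 42, -27/5]
R4 ← R4 + (21/10)·R1: [0, 70, -9]
R3 ← R3 + (3/7)·R2: [0, 0, 0]
R4 ← R4 + (5/7)·R2: [0, 0, 0]
2 nonzero rows, so rank(MP) = 2.

2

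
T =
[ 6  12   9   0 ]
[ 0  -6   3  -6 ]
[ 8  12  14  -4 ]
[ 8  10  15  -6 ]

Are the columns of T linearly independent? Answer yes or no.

Row reduce T to echelon form.
R3 ← R3 − (4/3)·R1: [0, -4, 2, -4]
R4 ← R4 − (4/3)·R1: [0, -6, 3, -6]
R3 ← R3 − (2/3)·R2: [0, 0, 0, 0]
R4 ← R4 − R2: [0, 0, 0, 0]
2 pivots among 4 columns.
Only 2 < 4 pivot columns, so the columns are linearly dependent.

no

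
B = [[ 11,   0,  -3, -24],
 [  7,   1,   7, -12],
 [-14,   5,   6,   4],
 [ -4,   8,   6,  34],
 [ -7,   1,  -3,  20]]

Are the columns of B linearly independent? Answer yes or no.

Row reduce B to echelon form.
R2 ← R2 − (7/11)·R1: [0, 1, 98/11, 36/11]
R3 ← R3 + (14/11)·R1: [0, 5, 24/11, -292/11]
R4 ← R4 + (4/11)·R1: [0, 8, 54/11, 278/11]
R5 ← R5 + (7/11)·R1: [0, 1, -54/11, 52/11]
R3 ← R3 − (5)·R2: [0, 0, -466/11, -472/11]
R4 ← R4 − (8)·R2: [0, 0, -730/11, -10/11]
R5 ← R5 − R2: [0, 0, -152/11, 16/11]
R4 ← R4 − (365/233)·R3: [0, 0, 0, 15450/233]
R5 ← R5 − (76/233)·R3: [0, 0, 0, 3600/233]
R5 ← R5 − (24/103)·R4: [0, 0, 0, 0]
4 pivots among 4 columns.
Every column is a pivot column, so the columns are linearly independent.

yes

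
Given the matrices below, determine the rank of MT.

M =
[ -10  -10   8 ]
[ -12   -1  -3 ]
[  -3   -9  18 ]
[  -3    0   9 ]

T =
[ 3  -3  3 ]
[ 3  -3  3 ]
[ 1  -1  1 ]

1

First compute MT:
[[-52,  52, -52],
 [-42,  42, -42],
 [-18,  18, -18],
 [  0,   0,   0]]
Now row reduce the product.
R2 ← R2 − (21/26)·R1: [0, 0, 0]
R3 ← R3 − (9/26)·R1: [0, 0, 0]
1 nonzero row, so rank(MT) = 1.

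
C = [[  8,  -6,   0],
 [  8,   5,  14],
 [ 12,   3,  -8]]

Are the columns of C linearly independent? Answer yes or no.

Row reduce C to echelon form.
R2 ← R2 − R1: [0, 11, 14]
R3 ← R3 − (3/2)·R1: [0, 12, -8]
R3 ← R3 − (12/11)·R2: [0, 0, -256/11]
3 pivots among 3 columns.
Every column is a pivot column, so the columns are linearly independent.

yes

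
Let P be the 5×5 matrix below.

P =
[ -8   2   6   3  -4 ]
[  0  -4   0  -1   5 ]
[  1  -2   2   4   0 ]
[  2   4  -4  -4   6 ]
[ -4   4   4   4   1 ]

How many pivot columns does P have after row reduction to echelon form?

4

Row reduce to echelon form.
R3 ← R3 + (1/8)·R1: [0, -7/4, 11/4, 35/8, -1/2]
R4 ← R4 + (1/4)·R1: [0, 9/2, -5/2, -13/4, 5]
R5 ← R5 − (1/2)·R1: [0, 3, 1, 5/2, 3]
R3 ← R3 − (7/16)·R2: [0, 0, 11/4, 77/16, -43/16]
R4 ← R4 + (9/8)·R2: [0, 0, -5/2, -35/8, 85/8]
R5 ← R5 + (3/4)·R2: [0, 0, 1, 7/4, 27/4]
R4 ← R4 + (10/11)·R3: [0, 0, 0, 0, 90/11]
R5 ← R5 − (4/11)·R3: [0, 0, 0, 0, 85/11]
R5 ← R5 − (17/18)·R4: [0, 0, 0, 0, 0]
Echelon form has 4 nonzero rows, so rank(P) = 4.
Each nonzero row contributes one pivot column: 4 pivot columns.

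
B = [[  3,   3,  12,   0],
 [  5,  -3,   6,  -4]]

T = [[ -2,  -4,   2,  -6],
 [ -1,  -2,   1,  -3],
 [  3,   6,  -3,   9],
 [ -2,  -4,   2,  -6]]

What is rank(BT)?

1

First compute BT:
[[ 27,  54, -27,  81],
 [ 19,  38, -19,  57]]
Now row reduce the product.
R2 ← R2 − (19/27)·R1: [0, 0, 0, 0]
1 nonzero row, so rank(BT) = 1.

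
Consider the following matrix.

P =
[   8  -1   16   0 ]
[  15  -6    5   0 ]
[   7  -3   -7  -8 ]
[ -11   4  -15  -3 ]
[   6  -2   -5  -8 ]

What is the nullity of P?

0

Row reduce to echelon form.
R2 ← R2 − (15/8)·R1: [0, -33/8, -25, 0]
R3 ← R3 − (7/8)·R1: [0, -17/8, -21, -8]
R4 ← R4 + (11/8)·R1: [0, 21/8, 7, -3]
R5 ← R5 − (3/4)·R1: [0, -5/4, -17, -8]
R3 ← R3 − (17/33)·R2: [0, 0, -268/33, -8]
R4 ← R4 + (7/11)·R2: [0, 0, -98/11, -3]
R5 ← R5 − (10/33)·R2: [0, 0, -311/33, -8]
R4 ← R4 − (147/134)·R3: [0, 0, 0, 387/67]
R5 ← R5 − (311/268)·R3: [0, 0, 0, 86/67]
R5 ← R5 − (2/9)·R4: [0, 0, 0, 0]
4 nonzero rows, so rank(P) = 4.
P has 4 columns; by rank–nullity, nullity = 4 − 4 = 0.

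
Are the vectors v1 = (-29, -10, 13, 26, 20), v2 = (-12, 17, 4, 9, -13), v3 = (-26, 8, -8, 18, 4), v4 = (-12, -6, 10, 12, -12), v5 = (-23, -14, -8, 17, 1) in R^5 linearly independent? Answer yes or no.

Form the matrix with these vectors as rows and row reduce.
R2 ← R2 − (12/29)·R1: [0, 613/29, -40/29, -51/29, -617/29]
R3 ← R3 − (26/29)·R1: [0, 492/29, -570/29, -154/29, -404/29]
R4 ← R4 − (12/29)·R1: [0, -54/29, 134/29, 36/29, -588/29]
R5 ← R5 − (23/29)·R1: [0, -176/29, -531/29, -105/29, -431/29]
R3 ← R3 − (492/613)·R2: [0, 0, -11370/613, -2390/613, 1928/613]
R4 ← R4 + (54/613)·R2: [0, 0, 2758/613, 666/613, -13578/613]
R5 ← R5 + (176/613)·R2: [0, 0, -11467/613, -2529/613, -12855/613]
R4 ← R4 + (1379/5685)·R3: [0, 0, 0, 160/1137, -121586/5685]
R5 ← R5 − (11467/11370)·R3: [0, 0, 0, -220/1137, -137251/5685]
R5 ← R5 + (11/8)·R4: [0, 0, 0, 0, -1071/20]
5 nonzero rows, so the 5 vectors span a space of dimension 5.
Since 5 = 5, the vectors are linearly independent.

yes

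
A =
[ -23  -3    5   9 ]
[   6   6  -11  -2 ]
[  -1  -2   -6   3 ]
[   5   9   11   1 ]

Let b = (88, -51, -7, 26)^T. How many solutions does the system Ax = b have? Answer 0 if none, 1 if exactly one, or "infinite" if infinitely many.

1

Row reduce the augmented matrix [A | b].
R2 ← R2 + (6/23)·R1: [0, 120/23, -223/23, 8/23, -645/23]
R3 ← R3 − (1/23)·R1: [0, -43/23, -143/23, 60/23, -249/23]
R4 ← R4 + (5/23)·R1: [0, 192/23, 278/23, 68/23, 1038/23]
R3 ← R3 + (43/120)·R2: [0, 0, -1163/120, 41/15, -167/8]
R4 ← R4 − (8/5)·R2: [0, 0, 138/5, 12/5, 90]
R4 ← R4 + (3312/1163)·R3: [0, 0, 0, 11844/1163, 35532/1163]
The echelon form has 4 nonzero rows, and every pivot lies in the first 4 columns, so rank(A) = rank([A|b]) = 4.
The system is consistent.
rank = 4 = number of unknowns, so the solution is unique.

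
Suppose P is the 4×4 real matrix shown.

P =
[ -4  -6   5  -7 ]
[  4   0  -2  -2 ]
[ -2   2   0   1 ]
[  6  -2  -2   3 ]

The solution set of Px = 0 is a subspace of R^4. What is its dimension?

Row reduce to echelon form.
R2 ← R2 + R1: [0, -6, 3, -9]
R3 ← R3 − (1/2)·R1: [0, 5, -5/2, 9/2]
R4 ← R4 + (3/2)·R1: [0, -11, 11/2, -15/2]
R3 ← R3 + (5/6)·R2: [0, 0, 0, -3]
R4 ← R4 − (11/6)·R2: [0, 0, 0, 9]
R4 ← R4 + (3)·R3: [0, 0, 0, 0]
3 nonzero rows, so rank(P) = 3.
P has 4 columns; by rank–nullity, nullity = 4 − 3 = 1.

1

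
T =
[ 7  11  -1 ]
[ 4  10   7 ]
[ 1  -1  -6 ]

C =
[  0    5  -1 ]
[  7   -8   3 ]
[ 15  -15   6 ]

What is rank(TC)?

First compute TC:
[[ 62, -38,  20],
 [175, -165,  68],
 [-97, 103, -40]]
Now row reduce the product.
R2 ← R2 − (175/62)·R1: [0, -1790/31, 358/31]
R3 ← R3 + (97/62)·R1: [0, 1350/31, -270/31]
R3 ← R3 + (135/179)·R2: [0, 0, 0]
2 nonzero rows, so rank(TC) = 2.

2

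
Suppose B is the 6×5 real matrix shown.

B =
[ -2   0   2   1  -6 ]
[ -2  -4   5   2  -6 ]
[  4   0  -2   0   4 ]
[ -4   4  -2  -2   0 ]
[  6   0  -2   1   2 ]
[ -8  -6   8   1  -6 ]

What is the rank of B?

Row reduce to echelon form.
R2 ← R2 − R1: [0, -4, 3, 1, 0]
R3 ← R3 + (2)·R1: [0, 0, 2, 2, -8]
R4 ← R4 − (2)·R1: [0, 4, -6, -4, 12]
R5 ← R5 + (3)·R1: [0, 0, 4, 4, -16]
R6 ← R6 − (4)·R1: [0, -6, 0, -3, 18]
R4 ← R4 + R2: [0, 0, -3, -3, 12]
R6 ← R6 − (3/2)·R2: [0, 0, -9/2, -9/2, 18]
R4 ← R4 + (3/2)·R3: [0, 0, 0, 0, 0]
R5 ← R5 − (2)·R3: [0, 0, 0, 0, 0]
R6 ← R6 + (9/4)·R3: [0, 0, 0, 0, 0]
Echelon form has 3 nonzero rows, so rank(B) = 3.

3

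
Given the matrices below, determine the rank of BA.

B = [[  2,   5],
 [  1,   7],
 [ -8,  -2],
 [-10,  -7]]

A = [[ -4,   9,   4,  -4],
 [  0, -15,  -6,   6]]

2

First compute BA:
[[ -8, -57, -22,  22],
 [ -4, -96, -38,  38],
 [ 32, -42, -20,  20],
 [ 40,  15,   2,  -2]]
Now row reduce the product.
R2 ← R2 − (1/2)·R1: [0, -135/2, -27, 27]
R3 ← R3 + (4)·R1: [0, -270, -108, 108]
R4 ← R4 + (5)·R1: [0, -270, -108, 108]
R3 ← R3 − (4)·R2: [0, 0, 0, 0]
R4 ← R4 − (4)·R2: [0, 0, 0, 0]
2 nonzero rows, so rank(BA) = 2.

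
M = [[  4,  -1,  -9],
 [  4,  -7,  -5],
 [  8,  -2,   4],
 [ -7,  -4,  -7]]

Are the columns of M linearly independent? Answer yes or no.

Row reduce M to echelon form.
R2 ← R2 − R1: [0, -6, 4]
R3 ← R3 − (2)·R1: [0, 0, 22]
R4 ← R4 + (7/4)·R1: [0, -23/4, -91/4]
R4 ← R4 − (23/24)·R2: [0, 0, -319/12]
R4 ← R4 + (29/24)·R3: [0, 0, 0]
3 pivots among 3 columns.
Every column is a pivot column, so the columns are linearly independent.

yes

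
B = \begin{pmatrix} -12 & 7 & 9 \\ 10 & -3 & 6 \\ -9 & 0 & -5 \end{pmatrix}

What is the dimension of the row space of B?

Row reduce to echelon form.
R2 ← R2 + (5/6)·R1: [0, 17/6, 27/2]
R3 ← R3 − (3/4)·R1: [0, -21/4, -47/4]
R3 ← R3 + (63/34)·R2: [0, 0, 451/34]
Echelon form has 3 nonzero rows, so rank(B) = 3.
The row space has dimension equal to the rank: 3.

3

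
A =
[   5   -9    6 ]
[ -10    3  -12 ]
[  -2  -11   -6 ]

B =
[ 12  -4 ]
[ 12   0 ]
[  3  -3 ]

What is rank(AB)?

First compute AB:
[[-30, -38],
 [-120,  76],
 [-174,  26]]
Now row reduce the product.
R2 ← R2 − (4)·R1: [0, 228]
R3 ← R3 − (29/5)·R1: [0, 1232/5]
R3 ← R3 − (308/285)·R2: [0, 0]
2 nonzero rows, so rank(AB) = 2.

2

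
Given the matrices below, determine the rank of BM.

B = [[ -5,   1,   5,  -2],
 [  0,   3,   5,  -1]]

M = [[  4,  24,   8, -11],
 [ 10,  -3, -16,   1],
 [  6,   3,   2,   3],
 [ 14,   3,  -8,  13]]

2

First compute BM:
[[ -8, -114, -30,  45],
 [ 46,   3, -30,   5]]
Now row reduce the product.
R2 ← R2 + (23/4)·R1: [0, -1305/2, -405/2, 1055/4]
2 nonzero rows, so rank(BM) = 2.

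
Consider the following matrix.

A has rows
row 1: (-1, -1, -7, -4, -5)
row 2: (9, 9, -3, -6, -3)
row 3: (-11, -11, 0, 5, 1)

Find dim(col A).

2

Row reduce to echelon form.
R2 ← R2 + (9)·R1: [0, 0, -66, -42, -48]
R3 ← R3 − (11)·R1: [0, 0, 77, 49, 56]
R3 ← R3 + (7/6)·R2: [0, 0, 0, 0, 0]
Echelon form has 2 nonzero rows, so rank(A) = 2.
The column space has dimension equal to the rank: 2.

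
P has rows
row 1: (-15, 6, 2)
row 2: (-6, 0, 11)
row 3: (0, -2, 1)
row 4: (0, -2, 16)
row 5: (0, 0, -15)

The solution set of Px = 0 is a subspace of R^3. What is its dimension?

Row reduce to echelon form.
R2 ← R2 − (2/5)·R1: [0, -12/5, 51/5]
R3 ← R3 − (5/6)·R2: [0, 0, -15/2]
R4 ← R4 − (5/6)·R2: [0, 0, 15/2]
R4 ← R4 + R3: [0, 0, 0]
R5 ← R5 − (2)·R3: [0, 0, 0]
3 nonzero rows, so rank(P) = 3.
P has 3 columns; by rank–nullity, nullity = 3 − 3 = 0.

0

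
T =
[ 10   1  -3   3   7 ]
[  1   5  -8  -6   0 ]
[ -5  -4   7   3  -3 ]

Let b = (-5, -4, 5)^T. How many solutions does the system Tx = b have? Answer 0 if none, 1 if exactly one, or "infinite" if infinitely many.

infinite

Row reduce the augmented matrix [T | b].
R2 ← R2 − (1/10)·R1: [0, 49/10, -77/10, -63/10, -7/10, -7/2]
R3 ← R3 + (1/2)·R1: [0, -7/2, 11/2, 9/2, 1/2, 5/2]
R3 ← R3 + (5/7)·R2: [0, 0, 0, 0, 0, 0]
The echelon form has 2 nonzero rows, and every pivot lies in the first 5 columns, so rank(T) = rank([T|b]) = 2.
The system is consistent.
rank = 2 < 5 unknowns, so there are infinitely many solutions.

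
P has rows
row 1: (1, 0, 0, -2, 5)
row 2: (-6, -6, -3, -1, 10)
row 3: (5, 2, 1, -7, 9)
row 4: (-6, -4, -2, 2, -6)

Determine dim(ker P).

2

Row reduce to echelon form.
R2 ← R2 + (6)·R1: [0, -6, -3, -13, 40]
R3 ← R3 − (5)·R1: [0, 2, 1, 3, -16]
R4 ← R4 + (6)·R1: [0, -4, -2, -10, 24]
R3 ← R3 + (1/3)·R2: [0, 0, 0, -4/3, -8/3]
R4 ← R4 − (2/3)·R2: [0, 0, 0, -4/3, -8/3]
R4 ← R4 − R3: [0, 0, 0, 0, 0]
3 nonzero rows, so rank(P) = 3.
P has 5 columns; by rank–nullity, nullity = 5 − 3 = 2.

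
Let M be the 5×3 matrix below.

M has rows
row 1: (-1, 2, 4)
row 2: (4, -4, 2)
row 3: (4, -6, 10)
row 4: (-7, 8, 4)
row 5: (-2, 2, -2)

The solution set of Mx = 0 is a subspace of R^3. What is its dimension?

0

Row reduce to echelon form.
R2 ← R2 + (4)·R1: [0, 4, 18]
R3 ← R3 + (4)·R1: [0, 2, 26]
R4 ← R4 − (7)·R1: [0, -6, -24]
R5 ← R5 − (2)·R1: [0, -2, -10]
R3 ← R3 − (1/2)·R2: [0, 0, 17]
R4 ← R4 + (3/2)·R2: [0, 0, 3]
R5 ← R5 + (1/2)·R2: [0, 0, -1]
R4 ← R4 − (3/17)·R3: [0, 0, 0]
R5 ← R5 + (1/17)·R3: [0, 0, 0]
3 nonzero rows, so rank(M) = 3.
M has 3 columns; by rank–nullity, nullity = 3 − 3 = 0.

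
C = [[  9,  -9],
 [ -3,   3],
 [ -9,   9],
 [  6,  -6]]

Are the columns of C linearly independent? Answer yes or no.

Row reduce C to echelon form.
R2 ← R2 + (1/3)·R1: [0, 0]
R3 ← R3 + R1: [0, 0]
R4 ← R4 − (2/3)·R1: [0, 0]
1 pivot among 2 columns.
Only 1 < 2 pivot columns, so the columns are linearly dependent.

no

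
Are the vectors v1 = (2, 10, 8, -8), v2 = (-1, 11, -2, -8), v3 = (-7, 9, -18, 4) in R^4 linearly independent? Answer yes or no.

Form the matrix with these vectors as rows and row reduce.
R2 ← R2 + (1/2)·R1: [0, 16, 2, -12]
R3 ← R3 + (7/2)·R1: [0, 44, 10, -24]
R3 ← R3 − (11/4)·R2: [0, 0, 9/2, 9]
3 nonzero rows, so the 3 vectors span a space of dimension 3.
Since 3 = 3, the vectors are linearly independent.

yes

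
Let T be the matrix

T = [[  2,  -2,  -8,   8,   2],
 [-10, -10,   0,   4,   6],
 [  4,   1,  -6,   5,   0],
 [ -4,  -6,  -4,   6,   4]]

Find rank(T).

2

Row reduce to echelon form.
R2 ← R2 + (5)·R1: [0, -20, -40, 44, 16]
R3 ← R3 − (2)·R1: [0, 5, 10, -11, -4]
R4 ← R4 + (2)·R1: [0, -10, -20, 22, 8]
R3 ← R3 + (1/4)·R2: [0, 0, 0, 0, 0]
R4 ← R4 − (1/2)·R2: [0, 0, 0, 0, 0]
Echelon form has 2 nonzero rows, so rank(T) = 2.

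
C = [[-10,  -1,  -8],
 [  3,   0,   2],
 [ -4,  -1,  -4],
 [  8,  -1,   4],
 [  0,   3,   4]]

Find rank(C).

Row reduce to echelon form.
R2 ← R2 + (3/10)·R1: [0, -3/10, -2/5]
R3 ← R3 − (2/5)·R1: [0, -3/5, -4/5]
R4 ← R4 + (4/5)·R1: [0, -9/5, -12/5]
R3 ← R3 − (2)·R2: [0, 0, 0]
R4 ← R4 − (6)·R2: [0, 0, 0]
R5 ← R5 + (10)·R2: [0, 0, 0]
Echelon form has 2 nonzero rows, so rank(C) = 2.

2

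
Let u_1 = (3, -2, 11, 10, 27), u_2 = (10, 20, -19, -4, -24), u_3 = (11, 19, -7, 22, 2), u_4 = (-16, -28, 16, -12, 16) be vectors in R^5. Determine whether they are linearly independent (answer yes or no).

yes

Form the matrix with these vectors as rows and row reduce.
R2 ← R2 − (10/3)·R1: [0, 80/3, -167/3, -112/3, -114]
R3 ← R3 − (11/3)·R1: [0, 79/3, -142/3, -44/3, -97]
R4 ← R4 + (16/3)·R1: [0, -116/3, 224/3, 124/3, 160]
R3 ← R3 − (79/80)·R2: [0, 0, 611/80, 111/5, 623/40]
R4 ← R4 + (29/20)·R2: [0, 0, -121/20, -64/5, -53/10]
R4 ← R4 + (484/611)·R3: [0, 0, 0, 2924/611, 4300/611]
4 nonzero rows, so the 4 vectors span a space of dimension 4.
Since 4 = 4, the vectors are linearly independent.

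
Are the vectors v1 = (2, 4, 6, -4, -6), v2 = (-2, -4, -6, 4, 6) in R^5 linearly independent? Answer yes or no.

Form the matrix with these vectors as rows and row reduce.
R2 ← R2 + R1: [0, 0, 0, 0, 0]
1 nonzero row, so the 2 vectors span a space of dimension 1.
Since 1 < 2, the vectors are linearly dependent.

no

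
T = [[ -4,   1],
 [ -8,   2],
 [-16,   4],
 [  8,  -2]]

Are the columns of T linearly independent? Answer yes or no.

Row reduce T to echelon form.
R2 ← R2 − (2)·R1: [0, 0]
R3 ← R3 − (4)·R1: [0, 0]
R4 ← R4 + (2)·R1: [0, 0]
1 pivot among 2 columns.
Only 1 < 2 pivot columns, so the columns are linearly dependent.

no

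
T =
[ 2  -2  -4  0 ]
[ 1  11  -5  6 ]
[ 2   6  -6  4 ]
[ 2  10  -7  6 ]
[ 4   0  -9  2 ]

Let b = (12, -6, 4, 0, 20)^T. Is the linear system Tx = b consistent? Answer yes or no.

Row reduce the augmented matrix [T | b].
R2 ← R2 − (1/2)·R1: [0, 12, -3, 6, -12]
R3 ← R3 − R1: [0, 8, -2, 4, -8]
R4 ← R4 − R1: [0, 12, -3, 6, -12]
R5 ← R5 − (2)·R1: [0, 4, -1, 2, -4]
R3 ← R3 − (2/3)·R2: [0, 0, 0, 0, 0]
R4 ← R4 − R2: [0, 0, 0, 0, 0]
R5 ← R5 − (1/3)·R2: [0, 0, 0, 0, 0]
The echelon form has 2 nonzero rows, and every pivot lies in the first 4 columns, so rank(T) = rank([T|b]) = 2.
The system is consistent.

yes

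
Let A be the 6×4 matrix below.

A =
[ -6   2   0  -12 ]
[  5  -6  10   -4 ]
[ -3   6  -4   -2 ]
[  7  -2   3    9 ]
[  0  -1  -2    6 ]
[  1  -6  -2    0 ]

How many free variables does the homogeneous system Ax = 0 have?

Row reduce to echelon form.
R2 ← R2 + (5/6)·R1: [0, -13/3, 10, -14]
R3 ← R3 − (1/2)·R1: [0, 5, -4, 4]
R4 ← R4 + (7/6)·R1: [0, 1/3, 3, -5]
R6 ← R6 + (1/6)·R1: [0, -17/3, -2, -2]
R3 ← R3 + (15/13)·R2: [0, 0, 98/13, -158/13]
R4 ← R4 + (1/13)·R2: [0, 0, 49/13, -79/13]
R5 ← R5 − (3/13)·R2: [0, 0, -56/13, 120/13]
R6 ← R6 − (17/13)·R2: [0, 0, -196/13, 212/13]
R4 ← R4 − (1/2)·R3: [0, 0, 0, 0]
R5 ← R5 + (4/7)·R3: [0, 0, 0, 16/7]
R6 ← R6 + (2)·R3: [0, 0, 0, -8]
Swap R4 ↔ R5
R6 ← R6 + (7/2)·R4: [0, 0, 0, 0]
4 nonzero rows, so rank(A) = 4.
A has 4 columns; by rank–nullity, nullity = 4 − 4 = 0.

0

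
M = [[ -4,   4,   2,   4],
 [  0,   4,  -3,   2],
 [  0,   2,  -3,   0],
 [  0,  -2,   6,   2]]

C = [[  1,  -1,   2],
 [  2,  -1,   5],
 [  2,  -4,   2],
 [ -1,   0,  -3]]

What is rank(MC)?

2

First compute MC:
[[  4,  -8,   4],
 [  0,   8,   8],
 [ -2,  10,   4],
 [  6, -22,  -4]]
Now row reduce the product.
R3 ← R3 + (1/2)·R1: [0, 6, 6]
R4 ← R4 − (3/2)·R1: [0, -10, -10]
R3 ← R3 − (3/4)·R2: [0, 0, 0]
R4 ← R4 + (5/4)·R2: [0, 0, 0]
2 nonzero rows, so rank(MC) = 2.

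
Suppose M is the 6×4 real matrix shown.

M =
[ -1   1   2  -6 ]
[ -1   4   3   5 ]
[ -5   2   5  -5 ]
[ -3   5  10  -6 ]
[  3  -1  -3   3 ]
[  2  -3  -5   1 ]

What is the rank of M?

Row reduce to echelon form.
R2 ← R2 − R1: [0, 3, 1, 11]
R3 ← R3 − (5)·R1: [0, -3, -5, 25]
R4 ← R4 − (3)·R1: [0, 2, 4, 12]
R5 ← R5 + (3)·R1: [0, 2, 3, -15]
R6 ← R6 + (2)·R1: [0, -1, -1, -11]
R3 ← R3 + R2: [0, 0, -4, 36]
R4 ← R4 − (2/3)·R2: [0, 0, 10/3, 14/3]
R5 ← R5 − (2/3)·R2: [0, 0, 7/3, -67/3]
R6 ← R6 + (1/3)·R2: [0, 0, -2/3, -22/3]
R4 ← R4 + (5/6)·R3: [0, 0, 0, 104/3]
R5 ← R5 + (7/12)·R3: [0, 0, 0, -4/3]
R6 ← R6 − (1/6)·R3: [0, 0, 0, -40/3]
R5 ← R5 + (1/26)·R4: [0, 0, 0, 0]
R6 ← R6 + (5/13)·R4: [0, 0, 0, 0]
Echelon form has 4 nonzero rows, so rank(M) = 4.

4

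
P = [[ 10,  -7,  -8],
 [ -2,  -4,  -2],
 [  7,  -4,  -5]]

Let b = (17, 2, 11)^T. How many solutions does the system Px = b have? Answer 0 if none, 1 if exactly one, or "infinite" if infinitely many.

infinite

Row reduce the augmented matrix [P | b].
R2 ← R2 + (1/5)·R1: [0, -27/5, -18/5, 27/5]
R3 ← R3 − (7/10)·R1: [0, 9/10, 3/5, -9/10]
R3 ← R3 + (1/6)·R2: [0, 0, 0, 0]
The echelon form has 2 nonzero rows, and every pivot lies in the first 3 columns, so rank(P) = rank([P|b]) = 2.
The system is consistent.
rank = 2 < 3 unknowns, so there are infinitely many solutions.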